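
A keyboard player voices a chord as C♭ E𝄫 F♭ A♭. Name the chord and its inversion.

Fb dominant seventh, second inversion

The distinct note names are Cb, Ebb, Fb, Ab. Stacked in thirds they read Fb–Ab–Cb–Ebb, which is a dominant seventh chord on Fb.
With the fifth (Cb) in the bass, the chord is in second inversion (figured bass 4/3).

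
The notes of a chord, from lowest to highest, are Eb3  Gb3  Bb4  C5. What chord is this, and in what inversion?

C half-diminished seventh, first inversion

The pitch classes Eb, Gb, Bb, C arrange in thirds as C–Eb–Gb–Bb: a C half-diminished seventh chord.
With the third (Eb) in the bass, the chord is in first inversion (figured bass 6/5).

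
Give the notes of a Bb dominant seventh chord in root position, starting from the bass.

Bb, D, F, Ab

The chord tones are Bb–D–F–Ab. With the root (Bb) lowest for root position: Bb, D, F, Ab.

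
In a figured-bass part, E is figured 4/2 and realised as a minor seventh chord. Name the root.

F#

The figures 4/2 mean the seventh of the chord is in the bass. If E is the seventh of a minor seventh chord, the root is F# (chord tones F#–A–C#–E).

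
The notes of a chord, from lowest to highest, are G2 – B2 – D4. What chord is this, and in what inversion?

Reducing to letter names: G, B, D. These stack in thirds as G–B–D — a G major triad.
The lowest note is G, the root of the chord, so this is root position (figured bass 5/3).

G major, root position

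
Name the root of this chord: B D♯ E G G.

E

The distinct letter names are B, D#, E, G. Arranged as a stack of thirds they read E–G–B–D#, so E is the root (an E minor-major seventh chord).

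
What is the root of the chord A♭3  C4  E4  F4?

Ab, C, E, F are the tones of an F minor-major seventh chord (F–Ab–C–E), making F the root.

F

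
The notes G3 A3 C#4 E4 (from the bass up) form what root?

A

The distinct letter names are G, A, C#, E. Arranged as a stack of thirds they read A–C#–E–G, so A is the root (an A dominant seventh chord).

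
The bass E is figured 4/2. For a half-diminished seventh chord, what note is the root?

F#

The figures 4/2 mean the seventh of the chord is in the bass. If E is the seventh of a half-diminished seventh chord, the root is F# (chord tones F#–A–C–E).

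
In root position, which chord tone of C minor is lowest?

C

C minor is C–Eb–G. Root position places the root in the bass: C.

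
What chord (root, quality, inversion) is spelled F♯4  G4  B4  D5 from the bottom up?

The pitch classes F#, G, B, D arrange in thirds as G–B–D–F#: a G major seventh chord.
With the seventh (F#) in the bass, the chord is in third inversion (figured bass 4/2).

G major seventh, third inversion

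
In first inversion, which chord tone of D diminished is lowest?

F

In first inversion the third is lowest. For D diminished (D–F–Ab) that is F.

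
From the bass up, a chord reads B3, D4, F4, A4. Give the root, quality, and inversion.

Reducing to letter names: B, D, F, A. These stack in thirds as B–D–F–A — a B half-diminished seventh chord.
The lowest note is B, the root of the chord, so this is root position (figured bass 7).

B half-diminished seventh, root position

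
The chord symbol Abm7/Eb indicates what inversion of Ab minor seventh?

second inversion

Abm7/Eb means Ab minor seventh with Eb in the bass. Eb is the fifth of Ab minor seventh (Ab–Cb–Eb–Gb), so this is second inversion.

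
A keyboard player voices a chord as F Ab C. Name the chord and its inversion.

The pitch classes F, Ab, C arrange in thirds as F–Ab–C: an F minor triad.
The lowest note is F, the root of the chord, so this is root position (figured bass 5/3).

F minor, root position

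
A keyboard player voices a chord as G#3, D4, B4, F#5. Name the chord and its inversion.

G# half-diminished seventh, root position

The pitch classes G#, D, B, F# arrange in thirds as G#–B–D–F#: a G# half-diminished seventh chord.
G# is the root of G# half-diminished seventh; root in the bass means root position (figured bass 7).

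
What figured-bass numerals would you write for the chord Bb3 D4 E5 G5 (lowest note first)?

4/3

The notes Bb, D, E, G stack in thirds as E–G–Bb–D — an E half-diminished seventh chord. The bass Bb is the fifth, so this is second inversion: figured 4/3.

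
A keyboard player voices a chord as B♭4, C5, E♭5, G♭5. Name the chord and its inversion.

The pitch classes Bb, C, Eb, Gb arrange in thirds as C–Eb–Gb–Bb: a C half-diminished seventh chord.
With the seventh (Bb) in the bass, the chord is in third inversion (figured bass 4/2).

C half-diminished seventh, third inversion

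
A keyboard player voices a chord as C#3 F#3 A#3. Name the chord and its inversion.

F# major, second inversion

The distinct note names are C#, F#, A#. Stacked in thirds they read F#–A#–C#, which is a major triad on F#.
C# is the fifth of F# major; fifth in the bass means second inversion (figured bass 6/4).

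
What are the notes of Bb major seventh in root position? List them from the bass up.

The chord tones are Bb–D–F–A. With the root (Bb) lowest for root position: Bb, D, F, A.

Bb, D, F, A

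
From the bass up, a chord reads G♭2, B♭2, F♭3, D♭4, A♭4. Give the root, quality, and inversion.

Gb dominant ninth, root position

The distinct note names are Gb, Bb, Fb, Db, Ab. Stacked in thirds they read Gb–Bb–Db–Fb–Ab, which is a dominant ninth chord on Gb.
Gb is the root of Gb dominant ninth; root in the bass means root position.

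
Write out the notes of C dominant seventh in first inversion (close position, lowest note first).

E, G, Bb, C

C dominant seventh is C–E–G–Bb. First inversion puts the third (E) in the bass, with the remaining tones above: E, G, Bb, C.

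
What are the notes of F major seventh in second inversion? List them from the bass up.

Spelling F major seventh: F–A–C–E. In second inversion the fifth is bass, giving C, E, F, A from the bottom.

C, E, F, A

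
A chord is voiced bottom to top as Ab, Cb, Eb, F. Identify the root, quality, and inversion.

The distinct note names are Ab, Cb, Eb, F. Stacked in thirds they read F–Ab–Cb–Eb, which is a half-diminished seventh chord on F.
With the third (Ab) in the bass, the chord is in first inversion (figured bass 6/5).

F half-diminished seventh, first inversion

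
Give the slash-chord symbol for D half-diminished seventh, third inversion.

Third inversion of D half-diminished seventh has the seventh (C) in the bass. As a slash chord: Dø7/C.

Dø7/C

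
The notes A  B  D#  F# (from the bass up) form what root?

B

The distinct letter names are A, B, D#, F#. Arranged as a stack of thirds they read B–D#–F#–A, so B is the root (a B dominant seventh chord).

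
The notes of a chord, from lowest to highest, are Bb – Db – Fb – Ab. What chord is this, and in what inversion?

Bb half-diminished seventh, root position

The distinct note names are Bb, Db, Fb, Ab. Stacked in thirds they read Bb–Db–Fb–Ab, which is a half-diminished seventh chord on Bb.
The lowest note is Bb, the root of the chord, so this is root position (figured bass 7).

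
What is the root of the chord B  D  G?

G

Reordering B, D, G into stacked thirds gives G–B–D; the bottom of that stack, G, is the root.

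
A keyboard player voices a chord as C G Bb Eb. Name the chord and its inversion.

C minor seventh, root position

The pitch classes C, G, Bb, Eb arrange in thirds as C–Eb–G–Bb: a C minor seventh chord.
With the root (C) in the bass, the chord is in root position (figured bass 7).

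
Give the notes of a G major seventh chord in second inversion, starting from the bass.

The chord tones are G–B–D–F#. With the fifth (D) lowest for second inversion: D, F#, G, B.

D, F#, G, B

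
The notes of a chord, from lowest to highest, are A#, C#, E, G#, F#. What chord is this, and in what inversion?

Reducing to letter names: A#, C#, E, G#, F#. These stack in thirds as F#–A#–C#–E–G# — an F# dominant ninth chord.
With the third (A#) in the bass, the chord is in first inversion.

F# dominant ninth, first inversion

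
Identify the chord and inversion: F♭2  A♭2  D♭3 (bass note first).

Db minor, first inversion

Reducing to letter names: Fb, Ab, Db. These stack in thirds as Db–Fb–Ab — a Db minor triad.
Fb is the third of Db minor; third in the bass means first inversion (figured bass 6).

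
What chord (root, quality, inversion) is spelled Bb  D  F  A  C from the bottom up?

Bb major ninth, root position

The pitch classes Bb, D, F, A, C arrange in thirds as Bb–D–F–A–C: a Bb major ninth chord.
Bb is the root of Bb major ninth; root in the bass means root position.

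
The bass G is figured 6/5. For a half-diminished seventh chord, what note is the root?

The figures 6/5 mean the third of the chord is in the bass. If G is the third of a half-diminished seventh chord, the root is E (chord tones E–G–Bb–D).

E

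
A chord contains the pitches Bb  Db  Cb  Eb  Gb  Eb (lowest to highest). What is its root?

The distinct letter names are Bb, Db, Cb, Eb, Gb. Arranged as a stack of thirds they read Cb–Eb–Gb–Bb–Db, so Cb is the root (a Cb major ninth chord).

Cb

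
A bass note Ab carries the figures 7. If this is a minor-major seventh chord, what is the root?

Ab

The figures 7 mean the root of the chord is in the bass. If Ab is the root of a minor-major seventh chord, the root is Ab (chord tones Ab–Cb–Eb–G).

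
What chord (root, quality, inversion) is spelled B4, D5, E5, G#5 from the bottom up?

E dominant seventh, second inversion

The distinct note names are B, D, E, G#. Stacked in thirds they read E–G#–B–D, which is a dominant seventh chord on E.
The lowest note is B, the fifth of the chord, so this is second inversion (figured bass 4/3).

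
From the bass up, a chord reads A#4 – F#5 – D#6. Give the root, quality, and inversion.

The distinct note names are A#, F#, D#. Stacked in thirds they read D#–F#–A#, which is a minor triad on D#.
With the fifth (A#) in the bass, the chord is in second inversion (figured bass 6/4).

D# minor, second inversion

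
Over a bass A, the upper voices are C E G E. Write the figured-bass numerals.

The notes A, C, E, G stack in thirds as A–C–E–G — an A minor seventh chord. The bass A is the root, so this is root position: figured 7.

7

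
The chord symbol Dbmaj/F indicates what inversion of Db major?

first inversion

Dbmaj/F means Db major with F in the bass. F is the third of Db major (Db–F–Ab), so this is first inversion.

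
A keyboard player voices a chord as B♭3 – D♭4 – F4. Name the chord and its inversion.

Bb minor, root position

Reducing to letter names: Bb, Db, F. These stack in thirds as Bb–Db–F — a Bb minor triad.
Bb is the root of Bb minor; root in the bass means root position (figured bass 5/3).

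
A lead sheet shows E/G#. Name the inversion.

first inversion

E/G# means E major with G# in the bass. G# is the third of E major (E–G#–B), so this is first inversion.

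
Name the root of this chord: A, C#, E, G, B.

The distinct letter names are A, C#, E, G, B. Arranged as a stack of thirds they read A–C#–E–G–B, so A is the root (an A dominant ninth chord).

A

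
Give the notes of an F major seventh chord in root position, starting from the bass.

The chord tones are F–A–C–E. With the root (F) lowest for root position: F, A, C, E.

F, A, C, E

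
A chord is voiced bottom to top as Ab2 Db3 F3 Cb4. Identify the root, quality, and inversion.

Reducing to letter names: Ab, Db, F, Cb. These stack in thirds as Db–F–Ab–Cb — a Db dominant seventh chord.
Ab is the fifth of Db dominant seventh; fifth in the bass means second inversion (figured bass 4/3).

Db dominant seventh, second inversion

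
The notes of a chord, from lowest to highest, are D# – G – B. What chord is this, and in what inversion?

G augmented, second inversion

Reducing to letter names: D#, G, B. These stack in thirds as G–B–D# — a G augmented triad.
D# is the fifth of G augmented; fifth in the bass means second inversion (figured bass 6/4).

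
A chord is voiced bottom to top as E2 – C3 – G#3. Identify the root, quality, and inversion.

C augmented, first inversion

The distinct note names are E, C, G#. Stacked in thirds they read C–E–G#, which is an augmented triad on C.
The lowest note is E, the third of the chord, so this is first inversion (figured bass 6).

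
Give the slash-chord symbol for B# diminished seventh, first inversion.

B#dim7/D#

First inversion of B# diminished seventh has the third (D#) in the bass. As a slash chord: B#dim7/D#.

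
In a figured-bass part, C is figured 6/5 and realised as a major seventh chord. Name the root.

The figures 6/5 mean the third of the chord is in the bass. If C is the third of a major seventh chord, the root is Ab (chord tones Ab–C–Eb–G).

Ab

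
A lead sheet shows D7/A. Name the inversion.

second inversion

D7/A means D dominant seventh with A in the bass. A is the fifth of D dominant seventh (D–F#–A–C), so this is second inversion.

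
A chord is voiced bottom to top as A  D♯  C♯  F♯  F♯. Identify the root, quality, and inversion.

The distinct note names are A, D#, C#, F#. Stacked in thirds they read D#–F#–A–C#, which is a half-diminished seventh chord on D#.
The lowest note is A, the fifth of the chord, so this is second inversion (figured bass 4/3).

D# half-diminished seventh, second inversion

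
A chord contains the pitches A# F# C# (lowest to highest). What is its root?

A#, F#, C# are the tones of an F# major triad (F#–A#–C#), making F# the root.

F#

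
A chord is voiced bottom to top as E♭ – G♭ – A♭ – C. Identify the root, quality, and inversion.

The pitch classes Eb, Gb, Ab, C arrange in thirds as Ab–C–Eb–Gb: an Ab dominant seventh chord.
With the fifth (Eb) in the bass, the chord is in second inversion (figured bass 4/3).

Ab dominant seventh, second inversion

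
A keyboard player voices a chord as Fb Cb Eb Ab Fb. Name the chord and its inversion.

Fb major seventh, root position

The pitch classes Fb, Cb, Eb, Ab arrange in thirds as Fb–Ab–Cb–Eb: an Fb major seventh chord.
Fb is the root of Fb major seventh; root in the bass means root position (figured bass 7).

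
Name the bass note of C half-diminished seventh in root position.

C

The root of C half-diminished seventh (C–Eb–Gb–Bb) is C; that is the bass in root position.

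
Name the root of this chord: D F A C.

Reordering D, F, A, C into stacked thirds gives D–F–A–C; the bottom of that stack, D, is the root.

D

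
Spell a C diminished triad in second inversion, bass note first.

C diminished is C–Eb–Gb. Second inversion puts the fifth (Gb) in the bass, with the remaining tones above: Gb, C, Eb.

Gb, C, Eb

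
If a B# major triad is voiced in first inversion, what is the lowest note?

B# major is B#–D##–F##. First inversion places the third in the bass: D##.

D##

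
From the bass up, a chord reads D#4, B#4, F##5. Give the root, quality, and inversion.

B# minor, first inversion

The distinct note names are D#, B#, F##. Stacked in thirds they read B#–D#–F##, which is a minor triad on B#.
With the third (D#) in the bass, the chord is in first inversion (figured bass 6).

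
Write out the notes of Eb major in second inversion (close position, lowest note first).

The chord tones are Eb–G–Bb. With the fifth (Bb) lowest for second inversion: Bb, Eb, G.

Bb, Eb, G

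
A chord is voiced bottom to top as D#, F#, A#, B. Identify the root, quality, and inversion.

B major seventh, first inversion

Reducing to letter names: D#, F#, A#, B. These stack in thirds as B–D#–F#–A# — a B major seventh chord.
The lowest note is D#, the third of the chord, so this is first inversion (figured bass 6/5).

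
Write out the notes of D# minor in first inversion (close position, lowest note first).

F#, A#, D#

D# minor is D#–F#–A#. First inversion puts the third (F#) in the bass, with the remaining tones above: F#, A#, D#.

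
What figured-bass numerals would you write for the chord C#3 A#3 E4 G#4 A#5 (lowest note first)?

The notes C#, A#, E, G# stack in thirds as A#–C#–E–G# — an A# half-diminished seventh chord. The bass C# is the third, so this is first inversion: figured 6/5.

6/5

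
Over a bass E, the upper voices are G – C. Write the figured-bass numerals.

The notes E, G, C stack in thirds as C–E–G — a C major triad. The bass E is the third, so this is first inversion: figured 6.

6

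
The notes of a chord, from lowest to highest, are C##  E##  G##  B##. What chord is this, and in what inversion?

Reducing to letter names: C##, E##, G##, B##. These stack in thirds as C##–E##–G##–B## — a C## major seventh chord.
With the root (C##) in the bass, the chord is in root position (figured bass 7).

C## major seventh, root position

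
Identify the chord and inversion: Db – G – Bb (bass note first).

G diminished, second inversion

The distinct note names are Db, G, Bb. Stacked in thirds they read G–Bb–Db, which is a diminished triad on G.
The lowest note is Db, the fifth of the chord, so this is second inversion (figured bass 6/4).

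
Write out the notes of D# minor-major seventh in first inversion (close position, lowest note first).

Spelling D# minor-major seventh: D#–F#–A#–C##. In first inversion the third is bass, giving F#, A#, C##, D# from the bottom.

F#, A#, C##, D#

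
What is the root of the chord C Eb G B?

C

Reordering C, Eb, G, B into stacked thirds gives C–Eb–G–B; the bottom of that stack, C, is the root.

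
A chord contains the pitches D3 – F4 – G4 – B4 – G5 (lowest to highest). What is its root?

D, F, G, B are the tones of a G dominant seventh chord (G–B–D–F), making G the root.

G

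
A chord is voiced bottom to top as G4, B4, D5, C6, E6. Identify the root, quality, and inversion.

Reducing to letter names: G, B, D, C, E. These stack in thirds as C–E–G–B–D — a C major ninth chord.
The lowest note is G, the fifth of the chord, so this is second inversion.

C major ninth, second inversion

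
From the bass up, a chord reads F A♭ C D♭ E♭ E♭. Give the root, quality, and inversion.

Db major ninth, first inversion

The distinct note names are F, Ab, C, Db, Eb. Stacked in thirds they read Db–F–Ab–C–Eb, which is a major ninth chord on Db.
F is the third of Db major ninth; third in the bass means first inversion.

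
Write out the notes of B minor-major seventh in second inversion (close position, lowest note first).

B minor-major seventh is B–D–F#–A#. Second inversion puts the fifth (F#) in the bass, with the remaining tones above: F#, A#, B, D.

F#, A#, B, D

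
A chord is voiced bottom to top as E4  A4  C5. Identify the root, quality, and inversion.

A minor, second inversion

The pitch classes E, A, C arrange in thirds as A–C–E: an A minor triad.
E is the fifth of A minor; fifth in the bass means second inversion (figured bass 6/4).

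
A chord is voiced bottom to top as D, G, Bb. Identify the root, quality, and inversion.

G minor, second inversion

The distinct note names are D, G, Bb. Stacked in thirds they read G–Bb–D, which is a minor triad on G.
With the fifth (D) in the bass, the chord is in second inversion (figured bass 6/4).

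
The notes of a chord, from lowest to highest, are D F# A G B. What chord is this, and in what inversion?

G major ninth, second inversion

The pitch classes D, F#, A, G, B arrange in thirds as G–B–D–F#–A: a G major ninth chord.
D is the fifth of G major ninth; fifth in the bass means second inversion.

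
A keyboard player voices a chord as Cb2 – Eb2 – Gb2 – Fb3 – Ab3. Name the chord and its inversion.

Reducing to letter names: Cb, Eb, Gb, Fb, Ab. These stack in thirds as Fb–Ab–Cb–Eb–Gb — an Fb major ninth chord.
With the fifth (Cb) in the bass, the chord is in second inversion.

Fb major ninth, second inversion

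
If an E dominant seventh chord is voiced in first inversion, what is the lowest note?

G#

In first inversion the third is lowest. For E dominant seventh (E–G#–B–D) that is G#.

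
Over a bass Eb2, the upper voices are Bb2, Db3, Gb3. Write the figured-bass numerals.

The notes Eb, Bb, Db, Gb stack in thirds as Eb–Gb–Bb–Db — an Eb minor seventh chord. The bass Eb is the root, so this is root position: figured 7.

7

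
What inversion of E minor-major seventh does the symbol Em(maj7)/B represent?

second inversion

Em(maj7)/B means E minor-major seventh with B in the bass. B is the fifth of E minor-major seventh (E–G–B–D#), so this is second inversion.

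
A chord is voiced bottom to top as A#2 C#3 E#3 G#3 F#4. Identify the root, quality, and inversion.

The distinct note names are A#, C#, E#, G#, F#. Stacked in thirds they read F#–A#–C#–E#–G#, which is a major ninth chord on F#.
A# is the third of F# major ninth; third in the bass means first inversion.

F# major ninth, first inversion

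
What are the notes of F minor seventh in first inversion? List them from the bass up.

Ab, C, Eb, F

Spelling F minor seventh: F–Ab–C–Eb. In first inversion the third is bass, giving Ab, C, Eb, F from the bottom.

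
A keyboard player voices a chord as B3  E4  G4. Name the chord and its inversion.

E minor, second inversion

The pitch classes B, E, G arrange in thirds as E–G–B: an E minor triad.
The lowest note is B, the fifth of the chord, so this is second inversion (figured bass 6/4).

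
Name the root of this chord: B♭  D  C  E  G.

The distinct letter names are Bb, D, C, E, G. Arranged as a stack of thirds they read C–E–G–Bb–D, so C is the root (a C dominant ninth chord).

C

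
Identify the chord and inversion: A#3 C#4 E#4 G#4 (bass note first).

The pitch classes A#, C#, E#, G# arrange in thirds as A#–C#–E#–G#: an A# minor seventh chord.
With the root (A#) in the bass, the chord is in root position (figured bass 7).

A# minor seventh, root position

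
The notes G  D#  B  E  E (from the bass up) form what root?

Reordering G, D#, B, E into stacked thirds gives E–G–B–D#; the bottom of that stack, E, is the root.

E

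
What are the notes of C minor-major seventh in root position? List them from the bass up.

C, Eb, G, B

The chord tones are C–Eb–G–B. With the root (C) lowest for root position: C, Eb, G, B.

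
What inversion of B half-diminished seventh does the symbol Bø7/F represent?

Bø7/F means B half-diminished seventh with F in the bass. F is the fifth of B half-diminished seventh (B–D–F–A), so this is second inversion.

second inversion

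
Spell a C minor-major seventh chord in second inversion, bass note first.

G, B, C, Eb

C minor-major seventh is C–Eb–G–B. Second inversion puts the fifth (G) in the bass, with the remaining tones above: G, B, C, Eb.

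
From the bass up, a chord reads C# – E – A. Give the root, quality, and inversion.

Reducing to letter names: C#, E, A. These stack in thirds as A–C#–E — an A major triad.
With the third (C#) in the bass, the chord is in first inversion (figured bass 6).

A major, first inversion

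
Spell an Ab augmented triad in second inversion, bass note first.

Spelling Ab augmented: Ab–C–E. In second inversion the fifth is bass, giving E, Ab, C from the bottom.

E, Ab, C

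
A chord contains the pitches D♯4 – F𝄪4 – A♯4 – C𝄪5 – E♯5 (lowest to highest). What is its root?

D#

D#, F##, A#, C##, E# are the tones of a D# major ninth chord (D#–F##–A#–C##–E#), making D# the root.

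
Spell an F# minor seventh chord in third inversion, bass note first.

Spelling F# minor seventh: F#–A–C#–E. In third inversion the seventh is bass, giving E, F#, A, C# from the bottom.

E, F#, A, C#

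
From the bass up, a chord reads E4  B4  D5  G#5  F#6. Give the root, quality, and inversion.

E dominant ninth, root position

Reducing to letter names: E, B, D, G#, F#. These stack in thirds as E–G#–B–D–F# — an E dominant ninth chord.
The lowest note is E, the root of the chord, so this is root position.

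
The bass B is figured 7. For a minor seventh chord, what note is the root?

The figures 7 mean the root of the chord is in the bass. If B is the root of a minor seventh chord, the root is B (chord tones B–D–F#–A).

B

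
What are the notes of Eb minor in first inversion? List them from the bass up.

Eb minor is Eb–Gb–Bb. First inversion puts the third (Gb) in the bass, with the remaining tones above: Gb, Bb, Eb.

Gb, Bb, Eb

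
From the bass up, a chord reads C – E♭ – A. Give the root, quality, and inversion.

A diminished, first inversion

Reducing to letter names: C, Eb, A. These stack in thirds as A–C–Eb — an A diminished triad.
C is the third of A diminished; third in the bass means first inversion (figured bass 6).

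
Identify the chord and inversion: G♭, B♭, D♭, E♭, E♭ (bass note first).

Reducing to letter names: Gb, Bb, Db, Eb. These stack in thirds as Eb–Gb–Bb–Db — an Eb minor seventh chord.
Gb is the third of Eb minor seventh; third in the bass means first inversion (figured bass 6/5).

Eb minor seventh, first inversion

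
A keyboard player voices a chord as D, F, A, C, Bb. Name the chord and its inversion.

Reducing to letter names: D, F, A, C, Bb. These stack in thirds as Bb–D–F–A–C — a Bb major ninth chord.
With the third (D) in the bass, the chord is in first inversion.

Bb major ninth, first inversion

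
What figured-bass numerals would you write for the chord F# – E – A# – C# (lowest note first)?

The notes F#, E, A#, C# stack in thirds as F#–A#–C#–E — an F# dominant seventh chord. The bass F# is the root, so this is root position: figured 7.

7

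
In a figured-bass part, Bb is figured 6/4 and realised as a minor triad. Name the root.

The figures 6/4 mean the fifth of the chord is in the bass. If Bb is the fifth of a minor triad, the root is Eb (chord tones Eb–Gb–Bb).

Eb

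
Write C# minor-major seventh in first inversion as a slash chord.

First inversion of C# minor-major seventh has the third (E) in the bass. As a slash chord: C#m(maj7)/E.

C#m(maj7)/E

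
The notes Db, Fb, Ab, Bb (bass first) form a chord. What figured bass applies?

6/5

The notes Db, Fb, Ab, Bb stack in thirds as Bb–Db–Fb–Ab — a Bb half-diminished seventh chord. The bass Db is the third, so this is first inversion: figured 6/5.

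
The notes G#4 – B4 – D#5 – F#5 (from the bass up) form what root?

The distinct letter names are G#, B, D#, F#. Arranged as a stack of thirds they read G#–B–D#–F#, so G# is the root (a G# minor seventh chord).

G#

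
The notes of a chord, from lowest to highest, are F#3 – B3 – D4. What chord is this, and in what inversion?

The distinct note names are F#, B, D. Stacked in thirds they read B–D–F#, which is a minor triad on B.
With the fifth (F#) in the bass, the chord is in second inversion (figured bass 6/4).

B minor, second inversion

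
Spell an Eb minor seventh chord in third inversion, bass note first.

The chord tones are Eb–Gb–Bb–Db. With the seventh (Db) lowest for third inversion: Db, Eb, Gb, Bb.

Db, Eb, Gb, Bb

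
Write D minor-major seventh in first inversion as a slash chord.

First inversion of D minor-major seventh has the third (F) in the bass. As a slash chord: Dm(maj7)/F.

Dm(maj7)/F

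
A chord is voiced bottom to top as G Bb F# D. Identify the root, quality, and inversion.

The pitch classes G, Bb, F#, D arrange in thirds as G–Bb–D–F#: a G minor-major seventh chord.
G is the root of G minor-major seventh; root in the bass means root position (figured bass 7).

G minor-major seventh, root position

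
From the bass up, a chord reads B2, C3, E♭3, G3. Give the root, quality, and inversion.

C minor-major seventh, third inversion

The pitch classes B, C, Eb, G arrange in thirds as C–Eb–G–B: a C minor-major seventh chord.
B is the seventh of C minor-major seventh; seventh in the bass means third inversion (figured bass 4/2).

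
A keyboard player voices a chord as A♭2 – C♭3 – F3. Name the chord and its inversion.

F diminished, first inversion

The distinct note names are Ab, Cb, F. Stacked in thirds they read F–Ab–Cb, which is a diminished triad on F.
With the third (Ab) in the bass, the chord is in first inversion (figured bass 6).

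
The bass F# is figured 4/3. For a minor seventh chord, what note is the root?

The figures 4/3 mean the fifth of the chord is in the bass. If F# is the fifth of a minor seventh chord, the root is B (chord tones B–D–F#–A).

B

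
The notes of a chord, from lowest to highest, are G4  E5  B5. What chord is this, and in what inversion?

E minor, first inversion

The distinct note names are G, E, B. Stacked in thirds they read E–G–B, which is a minor triad on E.
G is the third of E minor; third in the bass means first inversion (figured bass 6).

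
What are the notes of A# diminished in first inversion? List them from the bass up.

Spelling A# diminished: A#–C#–E. In first inversion the third is bass, giving C#, E, A# from the bottom.

C#, E, A#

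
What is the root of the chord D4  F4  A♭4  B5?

The distinct letter names are D, F, Ab, B. Arranged as a stack of thirds they read B–D–F–Ab, so B is the root (a B diminished seventh chord).

B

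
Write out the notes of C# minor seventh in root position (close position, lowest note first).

C#, E, G#, B

Spelling C# minor seventh: C#–E–G#–B. In root position the root is bass, giving C#, E, G#, B from the bottom.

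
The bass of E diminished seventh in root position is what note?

E

E diminished seventh is E–G–Bb–Db. Root position places the root in the bass: E.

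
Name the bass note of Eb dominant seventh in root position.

The root of Eb dominant seventh (Eb–G–Bb–Db) is Eb; that is the bass in root position.

Eb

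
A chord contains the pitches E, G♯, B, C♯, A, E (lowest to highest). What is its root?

E, G#, B, C#, A are the tones of an A major ninth chord (A–C#–E–G#–B), making A the root.

A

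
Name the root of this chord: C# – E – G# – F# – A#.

The distinct letter names are C#, E, G#, F#, A#. Arranged as a stack of thirds they read F#–A#–C#–E–G#, so F# is the root (an F# dominant ninth chord).

F#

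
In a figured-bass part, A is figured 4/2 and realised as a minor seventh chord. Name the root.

The figures 4/2 mean the seventh of the chord is in the bass. If A is the seventh of a minor seventh chord, the root is B (chord tones B–D–F#–A).

B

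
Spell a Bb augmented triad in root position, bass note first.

Bb, D, F#

The chord tones are Bb–D–F#. With the root (Bb) lowest for root position: Bb, D, F#.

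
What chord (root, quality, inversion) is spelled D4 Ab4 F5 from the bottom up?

D diminished, root position

The pitch classes D, Ab, F arrange in thirds as D–F–Ab: a D diminished triad.
D is the root of D diminished; root in the bass means root position (figured bass 5/3).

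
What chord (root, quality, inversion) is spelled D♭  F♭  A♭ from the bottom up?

Db minor, root position

Reducing to letter names: Db, Fb, Ab. These stack in thirds as Db–Fb–Ab — a Db minor triad.
With the root (Db) in the bass, the chord is in root position (figured bass 5/3).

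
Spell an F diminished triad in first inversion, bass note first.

The chord tones are F–Ab–Cb. With the third (Ab) lowest for first inversion: Ab, Cb, F.

Ab, Cb, F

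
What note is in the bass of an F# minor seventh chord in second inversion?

In second inversion the fifth is lowest. For F# minor seventh (F#–A–C#–E) that is C#.

C#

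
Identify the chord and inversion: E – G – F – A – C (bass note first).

F major ninth, third inversion

The pitch classes E, G, F, A, C arrange in thirds as F–A–C–E–G: an F major ninth chord.
The lowest note is E, the seventh of the chord, so this is third inversion.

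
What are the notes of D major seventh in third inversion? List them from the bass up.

C#, D, F#, A

D major seventh is D–F#–A–C#. Third inversion puts the seventh (C#) in the bass, with the remaining tones above: C#, D, F#, A.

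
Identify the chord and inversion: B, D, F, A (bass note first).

B half-diminished seventh, root position

Reducing to letter names: B, D, F, A. These stack in thirds as B–D–F–A — a B half-diminished seventh chord.
The lowest note is B, the root of the chord, so this is root position (figured bass 7).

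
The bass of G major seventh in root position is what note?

The root of G major seventh (G–B–D–F#) is G; that is the bass in root position.

G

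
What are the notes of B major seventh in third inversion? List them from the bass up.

B major seventh is B–D#–F#–A#. Third inversion puts the seventh (A#) in the bass, with the remaining tones above: A#, B, D#, F#.

A#, B, D#, F#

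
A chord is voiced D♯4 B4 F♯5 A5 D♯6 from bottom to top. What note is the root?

D#, B, F#, A are the tones of a B dominant seventh chord (B–D#–F#–A), making B the root.

B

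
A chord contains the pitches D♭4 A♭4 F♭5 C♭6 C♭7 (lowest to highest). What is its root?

Db, Ab, Fb, Cb are the tones of a Db minor seventh chord (Db–Fb–Ab–Cb), making Db the root.

Db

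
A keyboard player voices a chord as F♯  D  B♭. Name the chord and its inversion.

Reducing to letter names: F#, D, Bb. These stack in thirds as Bb–D–F# — a Bb augmented triad.
With the fifth (F#) in the bass, the chord is in second inversion (figured bass 6/4).

Bb augmented, second inversion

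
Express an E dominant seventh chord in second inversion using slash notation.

E7/B

Second inversion of E dominant seventh has the fifth (B) in the bass. As a slash chord: E7/B.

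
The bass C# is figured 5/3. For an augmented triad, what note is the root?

The figures 5/3 mean the root of the chord is in the bass. If C# is the root of an augmented triad, the root is C# (chord tones C#–E#–G##).

C#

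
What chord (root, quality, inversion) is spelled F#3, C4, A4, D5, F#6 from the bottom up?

D dominant seventh, first inversion

The distinct note names are F#, C, A, D. Stacked in thirds they read D–F#–A–C, which is a dominant seventh chord on D.
With the third (F#) in the bass, the chord is in first inversion (figured bass 6/5).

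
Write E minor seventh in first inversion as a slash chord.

Em7/G

First inversion of E minor seventh has the third (G) in the bass. As a slash chord: Em7/G.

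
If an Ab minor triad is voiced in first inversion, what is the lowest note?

Cb

In first inversion the third is lowest. For Ab minor (Ab–Cb–Eb) that is Cb.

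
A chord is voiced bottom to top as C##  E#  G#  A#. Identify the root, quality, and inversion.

The pitch classes C##, E#, G#, A# arrange in thirds as A#–C##–E#–G#: an A# dominant seventh chord.
C## is the third of A# dominant seventh; third in the bass means first inversion (figured bass 6/5).

A# dominant seventh, first inversion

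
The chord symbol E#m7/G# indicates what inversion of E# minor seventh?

E#m7/G# means E# minor seventh with G# in the bass. G# is the third of E# minor seventh (E#–G#–B#–D#), so this is first inversion.

first inversion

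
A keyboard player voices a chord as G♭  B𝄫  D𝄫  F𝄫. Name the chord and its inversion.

The distinct note names are Gb, Bbb, Dbb, Fbb. Stacked in thirds they read Gb–Bbb–Dbb–Fbb, which is a diminished seventh chord on Gb.
Gb is the root of Gb diminished seventh; root in the bass means root position (figured bass 7).

Gb diminished seventh, root position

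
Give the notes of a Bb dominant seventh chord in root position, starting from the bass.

Bb, D, F, Ab

Bb dominant seventh is Bb–D–F–Ab. Root position puts the root (Bb) in the bass, with the remaining tones above: Bb, D, F, Ab.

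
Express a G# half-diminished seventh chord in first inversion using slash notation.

First inversion of G# half-diminished seventh has the third (B) in the bass. As a slash chord: G#ø7/B.

G#ø7/B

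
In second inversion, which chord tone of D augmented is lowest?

A#

The fifth of D augmented (D–F#–A#) is A#; that is the bass in second inversion.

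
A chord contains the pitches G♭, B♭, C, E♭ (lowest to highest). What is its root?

Reordering Gb, Bb, C, Eb into stacked thirds gives C–Eb–Gb–Bb; the bottom of that stack, C, is the root.

C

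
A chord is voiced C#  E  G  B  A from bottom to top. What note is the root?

Reordering C#, E, G, B, A into stacked thirds gives A–C#–E–G–B; the bottom of that stack, A, is the root.

A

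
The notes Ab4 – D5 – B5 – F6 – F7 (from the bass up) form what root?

B

Reordering Ab, D, B, F into stacked thirds gives B–D–F–Ab; the bottom of that stack, B, is the root.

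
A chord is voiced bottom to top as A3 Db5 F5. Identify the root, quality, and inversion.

Reducing to letter names: A, Db, F. These stack in thirds as Db–F–A — a Db augmented triad.
With the fifth (A) in the bass, the chord is in second inversion (figured bass 6/4).

Db augmented, second inversion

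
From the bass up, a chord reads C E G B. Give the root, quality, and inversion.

The pitch classes C, E, G, B arrange in thirds as C–E–G–B: a C major seventh chord.
The lowest note is C, the root of the chord, so this is root position (figured bass 7).

C major seventh, root position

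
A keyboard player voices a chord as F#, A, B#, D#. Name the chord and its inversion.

B# diminished seventh, second inversion

The distinct note names are F#, A, B#, D#. Stacked in thirds they read B#–D#–F#–A, which is a diminished seventh chord on B#.
With the fifth (F#) in the bass, the chord is in second inversion (figured bass 4/3).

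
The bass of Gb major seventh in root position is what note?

The root of Gb major seventh (Gb–Bb–Db–F) is Gb; that is the bass in root position.

Gb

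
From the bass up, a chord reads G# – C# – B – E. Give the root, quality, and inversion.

The distinct note names are G#, C#, B, E. Stacked in thirds they read C#–E–G#–B, which is a minor seventh chord on C#.
With the fifth (G#) in the bass, the chord is in second inversion (figured bass 4/3).

C# minor seventh, second inversion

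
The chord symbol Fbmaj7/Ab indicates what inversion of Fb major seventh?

first inversion

Fbmaj7/Ab means Fb major seventh with Ab in the bass. Ab is the third of Fb major seventh (Fb–Ab–Cb–Eb), so this is first inversion.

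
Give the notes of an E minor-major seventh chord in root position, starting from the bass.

E, G, B, D#

The chord tones are E–G–B–D#. With the root (E) lowest for root position: E, G, B, D#.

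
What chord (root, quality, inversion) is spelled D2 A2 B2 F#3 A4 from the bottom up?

The distinct note names are D, A, B, F#. Stacked in thirds they read B–D–F#–A, which is a minor seventh chord on B.
D is the third of B minor seventh; third in the bass means first inversion (figured bass 6/5).

B minor seventh, first inversion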